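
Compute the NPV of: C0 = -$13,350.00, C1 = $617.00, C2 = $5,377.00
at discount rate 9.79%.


Formula: NPV = C0 + C1/(1+r) + C2/(1+r)^2
Discount C1: $617.00 / (1 + 0.0979) = $561.98
Discount C2: $5,377.00 / (1 + 0.0979)^2 = $4,460.82
NPV = -$13,350.00 + $561.98 + $4,460.82 = -$8,327.20

-$8,327.20


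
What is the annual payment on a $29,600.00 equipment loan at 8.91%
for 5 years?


Formula: PMT = PV * r / (1 - (1+r)^(-n))
Denominator: 1 - (1 + 0.0891)^(-5) = 0.347379
Numerator: $29,600.00 * 0.0891 = 2637.36
PMT = 2637.36 / 0.347379 = $7,592.17

$7,592.17


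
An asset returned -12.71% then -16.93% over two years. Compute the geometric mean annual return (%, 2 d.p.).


Formula: Geometric mean = ((1+r1)*(1+r2))^(1/2) - 1
Product: (1 + -0.1271) * (1 + -0.1693) = 0.8729 * 0.8307 = 0.725118
Square root: 0.725118^0.5 = 0.851539
Geometric mean = 0.851539 - 1 = -0.148461
As percentage: -14.85%

-14.85%


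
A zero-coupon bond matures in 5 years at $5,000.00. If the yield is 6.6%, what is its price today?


Formula: Price = FV / (1 + r)^n
Substituting: Price = $5,000.00 / (1 + 0.066)^5
Discount factor: (1.066)^5 = 1.376531
Price = $5,000.00 / 1.376531 = $3,632.32

$3,632.32


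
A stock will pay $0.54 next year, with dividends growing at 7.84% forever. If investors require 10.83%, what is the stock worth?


Formula: P = D1 / (r - g)
Spread: r - g = 0.1083 - 0.0784 = 0.0299
Substituting: P = $0.54 / 0.0299
P = $18.06

$18.06


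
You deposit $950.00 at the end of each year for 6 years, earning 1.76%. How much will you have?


Formula: FV = PMT * ((1+r)^n - 1) / r
Growth factor: (1 + 0.0176)^6 = 1.110357
Numerator: 1.110357 - 1 = 0.110357
FV = $950.00 * 0.110357 / 0.0176 = $5,956.76

$5,956.76


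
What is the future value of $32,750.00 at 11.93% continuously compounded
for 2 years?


Formula: FV = P * e^(r*t)
Exponent: r*t = 0.1193 * 2 = 0.2386
e^(0.2386) = 1.269471
FV = $32,750.00 * 1.269471 = $41,575.16

$41,575.16


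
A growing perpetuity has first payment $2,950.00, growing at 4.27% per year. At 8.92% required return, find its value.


Formula: PV = C / (r - g)
Spread: r - g = 0.0892 - 0.0427 = 0.0465
Substituting: PV = $2,950.00 / 0.0465
PV = $63,440.86

$63,440.86


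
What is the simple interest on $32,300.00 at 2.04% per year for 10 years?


Formula: I = P * r * t
Substituting: I = $32,300.00 * 0.0204 * 10
Step: I = $32,300.00 * 0.204
I = $6,589.20

$6,589.20


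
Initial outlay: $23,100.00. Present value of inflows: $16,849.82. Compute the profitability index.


Formula: PI = PV(cash flows) / initial investment
Substituting: PI = $16,849.82 / $23,100.00
PI = 0.7294

0.7294


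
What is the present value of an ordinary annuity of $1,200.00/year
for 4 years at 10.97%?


Formula: PV = PMT * (1 - (1+r)^(-n)) / r
Discount factor: (1 + 0.1097)^(-4) = 0.659444
Bracket: 1 - 0.659444 = 0.340556
PV = $1,200.00 * 0.340556 / 0.1097 = $3,725.32

$3,725.32


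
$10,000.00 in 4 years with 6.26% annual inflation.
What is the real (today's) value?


Formula: Real value = nominal / (1 + inflation)^years
Price level: (1 + 0.0626)^4 = 1.274909
Real value = $10,000.00 / 1.274909 = $7,843.70

$7,843.70


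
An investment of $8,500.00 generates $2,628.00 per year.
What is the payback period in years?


Formula: Payback = investment / annual cash flow
Substituting: Payback = $8,500.00 / $2,628.00
Payback = 3.2344 years

3.2344 years


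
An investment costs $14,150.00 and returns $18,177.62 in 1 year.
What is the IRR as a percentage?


Formula: IRR = C1/C0 - 1
Substituting: IRR = $18,177.62 / $14,150.00 - 1
Ratio: 1.284637 - 1 = 0.284637
IRR = 28.4637%

28.4637%


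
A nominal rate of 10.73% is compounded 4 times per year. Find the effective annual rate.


Formula: EAR = (1 + r/m)^m - 1
Period rate: r/m = 0.1073 / 4 = 0.026825
Compounding: (1 + 0.026825)^4 = 1.111695
EAR = 1.111695 - 1 = 0.111695

0.111695


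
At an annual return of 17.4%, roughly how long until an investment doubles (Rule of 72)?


Formula: Years ≈ 72 / r
Substituting: Years ≈ 72 / 17.4
Years ≈ 4.1

4.1 years


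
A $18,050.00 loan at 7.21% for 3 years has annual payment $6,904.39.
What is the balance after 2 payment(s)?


Formula: Balance = PV*(1+r)^k - PMT*((1+r)^k - 1)/r
Growth: (1 + 0.0721)^2 = 1.149398
Accumulated factor: ((1+r)^k - 1)/r = 2.0721
Balance = $18,050.00 * 1.149398 - $6,904.39 * 2.0721
Balance = $6,440.05

$6,440.05


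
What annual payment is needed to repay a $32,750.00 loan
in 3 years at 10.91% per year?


Formula: PMT = PV * r / (1 - (1+r)^(-n))
Denominator: 1 - (1 + 0.1091)^(-3) = 0.267027
Numerator: $32,750.00 * 0.1091 = 3573.025
PMT = 3573.025 / 0.267027 = $13,380.76

$13,380.76


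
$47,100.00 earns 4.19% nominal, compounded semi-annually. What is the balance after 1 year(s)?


Formula: FV = P * (1 + r/m)^(m*t)
Period rate: r/m = 0.0419 / 2 = 0.02095
Total periods: m*t = 2 * 1 = 2
Growth factor: (1 + 0.02095)^2 = 1.042339
FV = $47,100.00 * 1.042339 = $49,094.16

$49,094.16


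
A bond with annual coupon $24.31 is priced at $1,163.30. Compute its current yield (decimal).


Formula: Current yield = annual coupon / price
Substituting: CY = $24.31 / $1,163.30
CY = 0.020897

0.020897


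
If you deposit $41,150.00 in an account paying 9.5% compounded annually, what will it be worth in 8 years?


Formula: FV = P * (1 + r)^n
Substituting: FV = $41,150.00 * (1 + 0.095)^8
Growth factor: (1.095)^8 = 2.066869
FV = $41,150.00 * 2.066869 = $85,051.66

$85,051.66


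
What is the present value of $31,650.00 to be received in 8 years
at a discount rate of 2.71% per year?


Formula: PV = FV / (1 + r)^n
Substituting: PV = $31,650.00 / (1 + 0.0271)^8
Discount factor: (1.0271)^8 = 1.238517
PV = $31,650.00 / 1.238517 = $25,554.76

$25,554.76


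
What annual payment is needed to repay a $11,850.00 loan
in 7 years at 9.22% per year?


Formula: PMT = PV * r / (1 - (1+r)^(-n))
Denominator: 1 - (1 + 0.0922)^(-7) = 0.460632
Numerator: $11,850.00 * 0.0922 = 1092.57
PMT = 1092.57 / 0.460632 = $2,371.89

$2,371.89


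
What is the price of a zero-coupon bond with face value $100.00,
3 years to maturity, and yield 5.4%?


Formula: Price = FV / (1 + r)^n
Substituting: Price = $100.00 / (1 + 0.054)^3
Discount factor: (1.054)^3 = 1.170905
Price = $100.00 / 1.170905 = $85.40

$85.40


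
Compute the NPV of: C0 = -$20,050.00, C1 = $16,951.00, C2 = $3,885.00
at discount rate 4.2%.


Formula: NPV = C0 + C1/(1+r) + C2/(1+r)^2
Discount C1: $16,951.00 / (1 + 0.042) = $16,267.75
Discount C2: $3,885.00 / (1 + 0.042)^2 = $3,578.13
NPV = -$20,050.00 + $16,267.75 + $3,578.13 = -$204.12

-$204.12


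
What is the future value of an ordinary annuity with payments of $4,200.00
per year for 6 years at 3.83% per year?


Formula: FV = PMT * ((1+r)^n - 1) / r
Growth factor: (1 + 0.0383)^6 = 1.25296
Numerator: 1.25296 - 1 = 0.25296
FV = $4,200.00 * 0.25296 / 0.0383 = $27,739.71

$27,739.71


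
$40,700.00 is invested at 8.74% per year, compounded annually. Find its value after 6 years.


Formula: FV = P * (1 + r)^n
Substituting: FV = $40,700.00 * (1 + 0.0874)^6
Growth factor: (1.0874)^6 = 1.65324
FV = $40,700.00 * 1.65324 = $67,286.88

$67,286.88


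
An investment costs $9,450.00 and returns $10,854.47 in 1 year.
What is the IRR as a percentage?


Formula: IRR = C1/C0 - 1
Substituting: IRR = $10,854.47 / $9,450.00 - 1
Ratio: 1.148621 - 1 = 0.148621
IRR = 14.8621%

14.8621%


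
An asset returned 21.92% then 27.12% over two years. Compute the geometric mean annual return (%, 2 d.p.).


Formula: Geometric mean = ((1+r1)*(1+r2))^(1/2) - 1
Product: (1 + 0.2192) * (1 + 0.2712) = 1.2192 * 1.2712 = 1.549847
Square root: 1.549847^0.5 = 1.244929
Geometric mean = 1.244929 - 1 = 0.244929
As percentage: 24.49%

24.49%


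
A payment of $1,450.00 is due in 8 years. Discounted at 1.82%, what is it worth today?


Formula: PV = FV / (1 + r)^n
Substituting: PV = $1,450.00 / (1 + 0.0182)^8
Discount factor: (1.0182)^8 = 1.15522
PV = $1,450.00 / 1.15522 = $1,255.17

$1,255.17


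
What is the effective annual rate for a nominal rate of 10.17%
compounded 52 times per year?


Formula: EAR = (1 + r/m)^m - 1
Period rate: r/m = 0.1017 / 52 = 0.001956
Compounding: (1 + 0.001956)^52 = 1.106941
EAR = 1.106941 - 1 = 0.106941

0.106941


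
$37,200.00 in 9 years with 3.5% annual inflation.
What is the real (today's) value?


Formula: Real value = nominal / (1 + inflation)^years
Price level: (1 + 0.035)^9 = 1.362897
Real value = $37,200.00 / 1.362897 = $27,294.79

$27,294.79


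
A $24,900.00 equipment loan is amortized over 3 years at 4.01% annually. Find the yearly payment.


Formula: PMT = PV * r / (1 - (1+r)^(-n))
Denominator: 1 - (1 + 0.0401)^(-3) = 0.11126
Numerator: $24,900.00 * 0.0401 = 998.49
PMT = 998.49 / 0.11126 = $8,974.38

$8,974.38


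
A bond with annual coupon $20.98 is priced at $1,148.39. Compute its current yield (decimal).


Formula: Current yield = annual coupon / price
Substituting: CY = $20.98 / $1,148.39
CY = 0.018269

0.018269


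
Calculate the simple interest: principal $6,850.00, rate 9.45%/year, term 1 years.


Formula: I = P * r * t
Substituting: I = $6,850.00 * 0.0945 * 1
Step: I = $6,850.00 * 0.0945
I = $647.33

$647.33


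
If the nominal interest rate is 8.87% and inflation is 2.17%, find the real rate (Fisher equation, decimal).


Formula: (1 + r_real) = (1 + r_nom) / (1 + inflation)
Substituting: (1 + r_real) = 1.0887 / 1.0217
(1 + r_real) = 1.065577
r_real = 1.065577 - 1 = 0.065577

0.065577


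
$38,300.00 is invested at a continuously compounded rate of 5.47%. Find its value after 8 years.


Formula: FV = P * e^(r*t)
Exponent: r*t = 0.0547 * 8 = 0.4376
e^(0.4376) = 1.548985
FV = $38,300.00 * 1.548985 = $59,326.13

$59,326.13


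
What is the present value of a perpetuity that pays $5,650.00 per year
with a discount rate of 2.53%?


Formula: PV = C / r
Substituting: PV = $5,650.00 / 0.0253
PV = $223,320.16

$223,320.16


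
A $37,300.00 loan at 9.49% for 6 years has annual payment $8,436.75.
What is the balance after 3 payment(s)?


Formula: Balance = PV*(1+r)^k - PMT*((1+r)^k - 1)/r
Growth: (1 + 0.0949)^3 = 1.312573
Accumulated factor: ((1+r)^k - 1)/r = 3.293706
Balance = $37,300.00 * 1.312573 - $8,436.75 * 3.293706
Balance = $21,170.79

$21,170.79


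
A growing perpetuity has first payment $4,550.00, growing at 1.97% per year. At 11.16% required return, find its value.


Formula: PV = C / (r - g)
Spread: r - g = 0.1116 - 0.0197 = 0.0919
Substituting: PV = $4,550.00 / 0.0919
PV = $49,510.34

$49,510.34


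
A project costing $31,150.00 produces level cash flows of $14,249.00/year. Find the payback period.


Formula: Payback = investment / annual cash flow
Substituting: Payback = $31,150.00 / $14,249.00
Payback = 2.1861 years

2.1861 years


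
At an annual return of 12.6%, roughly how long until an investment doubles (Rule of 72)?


Formula: Years ≈ 72 / r
Substituting: Years ≈ 72 / 12.6
Years ≈ 5.7

5.7 years


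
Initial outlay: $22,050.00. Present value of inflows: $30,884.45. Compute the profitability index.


Formula: PI = PV(cash flows) / initial investment
Substituting: PI = $30,884.45 / $22,050.00
PI = 1.4007

1.4007


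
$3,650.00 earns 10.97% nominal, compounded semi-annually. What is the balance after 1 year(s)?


Formula: FV = P * (1 + r/m)^(m*t)
Period rate: r/m = 0.1097 / 2 = 0.05485
Total periods: m*t = 2 * 1 = 2
Growth factor: (1 + 0.05485)^2 = 1.112709
FV = $3,650.00 * 1.112709 = $4,061.39

$4,061.39


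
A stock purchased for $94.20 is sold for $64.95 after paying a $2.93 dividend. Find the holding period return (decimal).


Formula: HPR = (P1 - P0 + D) / P0
Gain: $64.95 - $94.20 + $2.93 = -$26.32
HPR = -$26.32 / $94.20 = -0.2794

-0.2794


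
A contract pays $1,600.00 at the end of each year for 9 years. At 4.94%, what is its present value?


Formula: PV = PMT * (1 - (1+r)^(-n)) / r
Discount factor: (1 + 0.0494)^(-9) = 0.647934
Bracket: 1 - 0.647934 = 0.352066
PV = $1,600.00 * 0.352066 / 0.0494 = $11,402.96

$11,402.96


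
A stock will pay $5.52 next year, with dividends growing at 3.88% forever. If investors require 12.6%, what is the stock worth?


Formula: P = D1 / (r - g)
Spread: r - g = 0.126 - 0.0388 = 0.0872
Substituting: P = $5.52 / 0.0872
P = $63.30

$63.30


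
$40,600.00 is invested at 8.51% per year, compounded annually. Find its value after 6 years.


Formula: FV = P * (1 + r)^n
Substituting: FV = $40,600.00 * (1 + 0.0851)^6
Growth factor: (1.0851)^6 = 1.63237
FV = $40,600.00 * 1.63237 = $66,274.22

$66,274.22


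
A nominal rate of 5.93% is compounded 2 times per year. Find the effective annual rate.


Formula: EAR = (1 + r/m)^m - 1
Period rate: r/m = 0.0593 / 2 = 0.02965
Compounding: (1 + 0.02965)^2 = 1.060179
EAR = 1.060179 - 1 = 0.060179

0.060179


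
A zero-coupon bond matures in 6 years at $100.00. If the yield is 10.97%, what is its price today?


Formula: Price = FV / (1 + r)^n
Substituting: Price = $100.00 / (1 + 0.1097)^6
Discount factor: (1.1097)^6 = 1.867383
Price = $100.00 / 1.867383 = $53.55

$53.55


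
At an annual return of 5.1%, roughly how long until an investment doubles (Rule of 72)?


Formula: Years ≈ 72 / r
Substituting: Years ≈ 72 / 5.1
Years ≈ 14.1

14.1 years


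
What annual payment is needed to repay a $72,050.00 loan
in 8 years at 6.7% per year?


Formula: PMT = PV * r / (1 - (1+r)^(-n))
Denominator: 1 - (1 + 0.067)^(-8) = 0.40477
Numerator: $72,050.00 * 0.067 = 4827.35
PMT = 4827.35 / 0.40477 = $11,926.15

$11,926.15


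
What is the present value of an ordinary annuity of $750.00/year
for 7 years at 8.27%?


Formula: PV = PMT * (1 - (1+r)^(-n)) / r
Discount factor: (1 + 0.0827)^(-7) = 0.573381
Bracket: 1 - 0.573381 = 0.426619
PV = $750.00 * 0.426619 / 0.0827 = $3,868.98

$3,868.98


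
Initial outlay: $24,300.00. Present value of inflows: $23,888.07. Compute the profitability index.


Formula: PI = PV(cash flows) / initial investment
Substituting: PI = $23,888.07 / $24,300.00
PI = 0.983

0.983


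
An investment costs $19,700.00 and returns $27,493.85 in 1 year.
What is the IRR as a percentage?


Formula: IRR = C1/C0 - 1
Substituting: IRR = $27,493.85 / $19,700.00 - 1
Ratio: 1.395627 - 1 = 0.395627
IRR = 39.5627%

39.5627%


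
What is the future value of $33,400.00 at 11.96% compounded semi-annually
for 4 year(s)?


Formula: FV = P * (1 + r/m)^(m*t)
Period rate: r/m = 0.1196 / 2 = 0.0598
Total periods: m*t = 2 * 4 = 8
Growth factor: (1 + 0.0598)^8 = 1.591444
FV = $33,400.00 * 1.591444 = $53,154.22

$53,154.22


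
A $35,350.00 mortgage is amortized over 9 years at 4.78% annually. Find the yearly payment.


Formula: PMT = PV * r / (1 - (1+r)^(-n))
Denominator: 1 - (1 + 0.0478)^(-9) = 0.343107
Numerator: $35,350.00 * 0.0478 = 1689.73
PMT = 1689.73 / 0.343107 = $4,924.79

$4,924.79


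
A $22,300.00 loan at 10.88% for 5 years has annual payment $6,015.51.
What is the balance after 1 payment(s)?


Formula: Balance = PV*(1+r)^k - PMT*((1+r)^k - 1)/r
Growth: (1 + 0.1088)^1 = 1.1088
Accumulated factor: ((1+r)^k - 1)/r = 1.0
Balance = $22,300.00 * 1.1088 - $6,015.51 * 1.0
Balance = $18,710.73

$18,710.73


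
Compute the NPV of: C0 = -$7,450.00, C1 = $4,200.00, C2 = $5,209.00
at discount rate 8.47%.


Formula: NPV = C0 + C1/(1+r) + C2/(1+r)^2
Discount C1: $4,200.00 / (1 + 0.0847) = $3,872.04
Discount C2: $5,209.00 / (1 + 0.0847)^2 = $4,427.26
NPV = -$7,450.00 + $3,872.04 + $4,427.26 = $849.30

$849.30


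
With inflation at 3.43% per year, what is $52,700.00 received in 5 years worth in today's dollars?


Formula: Real value = nominal / (1 + inflation)^years
Price level: (1 + 0.0343)^5 = 1.183675
Real value = $52,700.00 / 1.183675 = $44,522.34

$44,522.34


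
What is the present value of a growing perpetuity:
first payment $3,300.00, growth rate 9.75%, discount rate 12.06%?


Formula: PV = C / (r - g)
Spread: r - g = 0.1206 - 0.0975 = 0.0231
Substituting: PV = $3,300.00 / 0.0231
PV = $142,857.14

$142,857.14


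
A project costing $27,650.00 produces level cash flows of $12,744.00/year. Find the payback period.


Formula: Payback = investment / annual cash flow
Substituting: Payback = $27,650.00 / $12,744.00
Payback = 2.1696 years

2.1696 years


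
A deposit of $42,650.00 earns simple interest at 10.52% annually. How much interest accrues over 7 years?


Formula: I = P * r * t
Substituting: I = $42,650.00 * 0.1052 * 7
Step: I = $42,650.00 * 0.7364
I = $31,407.46

$31,407.46


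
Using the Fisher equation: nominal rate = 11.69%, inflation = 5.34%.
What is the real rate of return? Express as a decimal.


Formula: (1 + r_real) = (1 + r_nom) / (1 + inflation)
Substituting: (1 + r_real) = 1.1169 / 1.0534
(1 + r_real) = 1.060281
r_real = 1.060281 - 1 = 0.060281

0.060281


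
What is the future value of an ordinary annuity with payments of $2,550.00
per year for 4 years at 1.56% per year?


Formula: FV = PMT * ((1+r)^n - 1) / r
Growth factor: (1 + 0.0156)^4 = 1.063875
Numerator: 1.063875 - 1 = 0.063875
FV = $2,550.00 * 0.063875 / 0.0156 = $10,441.17

$10,441.17


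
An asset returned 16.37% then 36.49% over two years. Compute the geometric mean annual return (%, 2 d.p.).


Formula: Geometric mean = ((1+r1)*(1+r2))^(1/2) - 1
Product: (1 + 0.1637) * (1 + 0.3649) = 1.1637 * 1.3649 = 1.588334
Square root: 1.588334^0.5 = 1.260291
Geometric mean = 1.260291 - 1 = 0.260291
As percentage: 26.03%

26.03%


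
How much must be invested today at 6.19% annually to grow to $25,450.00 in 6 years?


Formula: PV = FV / (1 + r)^n
Substituting: PV = $25,450.00 / (1 + 0.0619)^6
Discount factor: (1.0619)^6 = 1.433843
PV = $25,450.00 / 1.433843 = $17,749.50

$17,749.50


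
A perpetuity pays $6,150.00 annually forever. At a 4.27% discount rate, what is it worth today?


Formula: PV = C / r
Substituting: PV = $6,150.00 / 0.0427
PV = $144,028.10

$144,028.10


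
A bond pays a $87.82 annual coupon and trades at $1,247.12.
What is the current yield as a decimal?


Formula: Current yield = annual coupon / price
Substituting: CY = $87.82 / $1,247.12
CY = 0.070418

0.070418


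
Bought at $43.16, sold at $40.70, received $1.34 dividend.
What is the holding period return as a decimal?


Formula: HPR = (P1 - P0 + D) / P0
Gain: $40.70 - $43.16 + $1.34 = -$1.12
HPR = -$1.12 / $43.16 = -0.0259

-0.0259


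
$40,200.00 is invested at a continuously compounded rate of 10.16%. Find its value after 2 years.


Formula: FV = P * e^(r*t)
Exponent: r*t = 0.1016 * 2 = 0.2032
e^(0.2032) = 1.225318
FV = $40,200.00 * 1.225318 = $49,257.76

$49,257.76


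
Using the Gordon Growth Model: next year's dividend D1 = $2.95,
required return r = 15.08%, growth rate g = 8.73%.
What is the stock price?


Formula: P = D1 / (r - g)
Spread: r - g = 0.1508 - 0.0873 = 0.0635
Substituting: P = $2.95 / 0.0635
P = $46.46

$46.46


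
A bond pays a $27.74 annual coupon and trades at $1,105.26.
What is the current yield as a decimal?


Formula: Current yield = annual coupon / price
Substituting: CY = $27.74 / $1,105.26
CY = 0.025098

0.025098


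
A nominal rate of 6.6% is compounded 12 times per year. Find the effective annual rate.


Formula: EAR = (1 + r/m)^m - 1
Period rate: r/m = 0.066 / 12 = 0.0055
Compounding: (1 + 0.0055)^12 = 1.068034
EAR = 1.068034 - 1 = 0.068034

0.068034


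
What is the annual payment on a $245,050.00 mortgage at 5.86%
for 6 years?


Formula: PMT = PV * r / (1 - (1+r)^(-n))
Denominator: 1 - (1 + 0.0586)^(-6) = 0.289427
Numerator: $245,050.00 * 0.0586 = 14359.93
PMT = 14359.93 / 0.289427 = $49,615.02

$49,615.02


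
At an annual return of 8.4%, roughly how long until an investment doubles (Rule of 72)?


Formula: Years ≈ 72 / r
Substituting: Years ≈ 72 / 8.4
Years ≈ 8.6

8.6 years


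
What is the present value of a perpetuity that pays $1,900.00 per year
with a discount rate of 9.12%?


Formula: PV = C / r
Substituting: PV = $1,900.00 / 0.0912
PV = $20,833.33

$20,833.33


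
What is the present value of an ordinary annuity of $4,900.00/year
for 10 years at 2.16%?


Formula: PV = PMT * (1 - (1+r)^(-n)) / r
Discount factor: (1 + 0.0216)^(-10) = 0.80759
Bracket: 1 - 0.80759 = 0.19241
PV = $4,900.00 * 0.19241 / 0.0216 = $43,648.47

$43,648.47


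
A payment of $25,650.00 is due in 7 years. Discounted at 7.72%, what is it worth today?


Formula: PV = FV / (1 + r)^n
Substituting: PV = $25,650.00 / (1 + 0.0772)^7
Discount factor: (1.0772)^7 = 1.682962
PV = $25,650.00 / 1.682962 = $15,240.98

$15,240.98


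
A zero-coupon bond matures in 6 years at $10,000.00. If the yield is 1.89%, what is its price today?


Formula: Price = FV / (1 + r)^n
Substituting: Price = $10,000.00 / (1 + 0.0189)^6
Discount factor: (1.0189)^6 = 1.118895
Price = $10,000.00 / 1.118895 = $8,937.39

$8,937.39


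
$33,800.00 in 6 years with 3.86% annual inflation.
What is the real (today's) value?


Formula: Real value = nominal / (1 + inflation)^years
Price level: (1 + 0.0386)^6 = 1.255133
Real value = $33,800.00 / 1.255133 = $26,929.41

$26,929.41


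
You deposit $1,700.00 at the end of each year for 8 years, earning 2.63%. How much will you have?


Formula: FV = PMT * ((1+r)^n - 1) / r
Growth factor: (1 + 0.0263)^8 = 1.23082
Numerator: 1.23082 - 1 = 0.23082
FV = $1,700.00 * 0.23082 / 0.0263 = $14,919.94

$14,919.94


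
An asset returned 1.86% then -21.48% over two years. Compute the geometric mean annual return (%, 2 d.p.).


Formula: Geometric mean = ((1+r1)*(1+r2))^(1/2) - 1
Product: (1 + 0.0186) * (1 + -0.2148) = 1.0186 * 0.7852 = 0.799805
Square root: 0.799805^0.5 = 0.894318
Geometric mean = 0.894318 - 1 = -0.105682
As percentage: -10.57%

-10.57%


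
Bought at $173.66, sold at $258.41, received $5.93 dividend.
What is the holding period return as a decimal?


Formula: HPR = (P1 - P0 + D) / P0
Gain: $258.41 - $173.66 + $5.93 = $90.68
HPR = $90.68 / $173.66 = 0.5222

0.5222


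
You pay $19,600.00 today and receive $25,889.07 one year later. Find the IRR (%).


Formula: IRR = C1/C0 - 1
Substituting: IRR = $25,889.07 / $19,600.00 - 1
Ratio: 1.320871 - 1 = 0.320871
IRR = 32.0871%

32.0871%


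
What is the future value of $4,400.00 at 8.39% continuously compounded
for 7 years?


Formula: FV = P * e^(r*t)
Exponent: r*t = 0.0839 * 7 = 0.5873
e^(0.5873) = 1.799124
FV = $4,400.00 * 1.799124 = $7,916.15

$7,916.15


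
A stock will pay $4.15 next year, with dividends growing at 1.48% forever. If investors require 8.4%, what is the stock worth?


Formula: P = D1 / (r - g)
Spread: r - g = 0.084 - 0.0148 = 0.0692
Substituting: P = $4.15 / 0.0692
P = $59.97

$59.97


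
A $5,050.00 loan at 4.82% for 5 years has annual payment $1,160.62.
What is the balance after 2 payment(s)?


Formula: Balance = PV*(1+r)^k - PMT*((1+r)^k - 1)/r
Growth: (1 + 0.0482)^2 = 1.098723
Accumulated factor: ((1+r)^k - 1)/r = 2.0482
Balance = $5,050.00 * 1.098723 - $1,160.62 * 2.0482
Balance = $3,171.37

$3,171.37


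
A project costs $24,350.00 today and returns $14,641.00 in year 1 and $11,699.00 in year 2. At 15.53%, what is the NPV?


Formula: NPV = C0 + C1/(1+r) + C2/(1+r)^2
Discount C1: $14,641.00 / (1 + 0.1553) = $12,672.90
Discount C2: $11,699.00 / (1 + 0.1553)^2 = $8,765.15
NPV = -$24,350.00 + $12,672.90 + $8,765.15 = -$2,911.95

-$2,911.95


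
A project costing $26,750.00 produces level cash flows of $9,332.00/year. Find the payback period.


Formula: Payback = investment / annual cash flow
Substituting: Payback = $26,750.00 / $9,332.00
Payback = 2.8665 years

2.8665 years


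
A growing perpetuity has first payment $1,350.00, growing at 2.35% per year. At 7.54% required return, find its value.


Formula: PV = C / (r - g)
Spread: r - g = 0.0754 - 0.0235 = 0.0519
Substituting: PV = $1,350.00 / 0.0519
PV = $26,011.56

$26,011.56


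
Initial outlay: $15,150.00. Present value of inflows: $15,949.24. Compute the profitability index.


Formula: PI = PV(cash flows) / initial investment
Substituting: PI = $15,949.24 / $15,150.00
PI = 1.0528

1.0528


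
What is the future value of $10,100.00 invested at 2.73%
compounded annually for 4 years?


Formula: FV = P * (1 + r)^n
Substituting: FV = $10,100.00 * (1 + 0.0273)^4
Growth factor: (1.0273)^4 = 1.113754
FV = $10,100.00 * 1.113754 = $11,248.91

$11,248.91


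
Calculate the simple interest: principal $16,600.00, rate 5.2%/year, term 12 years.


Formula: I = P * r * t
Substituting: I = $16,600.00 * 0.052 * 12
Step: I = $16,600.00 * 0.624
I = $10,358.40

$10,358.40


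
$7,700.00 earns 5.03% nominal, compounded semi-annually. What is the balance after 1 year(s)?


Formula: FV = P * (1 + r/m)^(m*t)
Period rate: r/m = 0.0503 / 2 = 0.02515
Total periods: m*t = 2 * 1 = 2
Growth factor: (1 + 0.02515)^2 = 1.050933
FV = $7,700.00 * 1.050933 = $8,092.18

$8,092.18


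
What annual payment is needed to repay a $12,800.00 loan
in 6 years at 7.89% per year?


Formula: PMT = PV * r / (1 - (1+r)^(-n))
Denominator: 1 - (1 + 0.0789)^(-6) = 0.365966
Numerator: $12,800.00 * 0.0789 = 1009.92
PMT = 1009.92 / 0.365966 = $2,759.60

$2,759.60


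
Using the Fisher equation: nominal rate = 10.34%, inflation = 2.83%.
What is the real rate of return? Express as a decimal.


Formula: (1 + r_real) = (1 + r_nom) / (1 + inflation)
Substituting: (1 + r_real) = 1.1034 / 1.0283
(1 + r_real) = 1.073033
r_real = 1.073033 - 1 = 0.073033

0.073033


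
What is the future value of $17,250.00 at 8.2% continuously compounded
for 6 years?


Formula: FV = P * e^(r*t)
Exponent: r*t = 0.082 * 6 = 0.492
e^(0.492) = 1.635584
FV = $17,250.00 * 1.635584 = $28,213.83

$28,213.83


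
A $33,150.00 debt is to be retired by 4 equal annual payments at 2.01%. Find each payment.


Formula: PMT = PV * r / (1 - (1+r)^(-n))
Denominator: 1 - (1 + 0.0201)^(-4) = 0.076517
Numerator: $33,150.00 * 0.0201 = 666.315
PMT = 666.315 / 0.076517 = $8,708.09

$8,708.09


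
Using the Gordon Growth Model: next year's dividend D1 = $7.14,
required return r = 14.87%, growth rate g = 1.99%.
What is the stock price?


Formula: P = D1 / (r - g)
Spread: r - g = 0.1487 - 0.0199 = 0.1288
Substituting: P = $7.14 / 0.1288
P = $55.43

$55.43


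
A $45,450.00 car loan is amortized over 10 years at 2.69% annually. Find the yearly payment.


Formula: PMT = PV * r / (1 - (1+r)^(-n))
Denominator: 1 - (1 + 0.0269)^(-10) = 0.233136
Numerator: $45,450.00 * 0.0269 = 1222.605
PMT = 1222.605 / 0.233136 = $5,244.18

$5,244.18


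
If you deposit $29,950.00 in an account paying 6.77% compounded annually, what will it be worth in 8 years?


Formula: FV = P * (1 + r)^n
Substituting: FV = $29,950.00 * (1 + 0.0677)^8
Growth factor: (1.0677)^8 = 1.688861
FV = $29,950.00 * 1.688861 = $50,581.39

$50,581.39


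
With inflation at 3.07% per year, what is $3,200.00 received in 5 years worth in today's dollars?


Formula: Real value = nominal / (1 + inflation)^years
Price level: (1 + 0.0307)^5 = 1.163219
Real value = $3,200.00 / 1.163219 = $2,750.99

$2,750.99


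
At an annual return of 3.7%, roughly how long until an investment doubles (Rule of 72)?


Formula: Years ≈ 72 / r
Substituting: Years ≈ 72 / 3.7
Years ≈ 19.5

19.5 years


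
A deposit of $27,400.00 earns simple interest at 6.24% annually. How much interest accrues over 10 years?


Formula: I = P * r * t
Substituting: I = $27,400.00 * 0.0624 * 10
Step: I = $27,400.00 * 0.624
I = $17,097.60

$17,097.60


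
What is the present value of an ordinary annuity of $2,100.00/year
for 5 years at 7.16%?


Formula: PV = PMT * (1 - (1+r)^(-n)) / r
Discount factor: (1 + 0.0716)^(-5) = 0.707679
Bracket: 1 - 0.707679 = 0.292321
PV = $2,100.00 * 0.292321 / 0.0716 = $8,573.65

$8,573.65


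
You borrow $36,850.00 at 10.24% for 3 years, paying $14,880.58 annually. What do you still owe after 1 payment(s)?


Formula: Balance = PV*(1+r)^k - PMT*((1+r)^k - 1)/r
Growth: (1 + 0.1024)^1 = 1.1024
Accumulated factor: ((1+r)^k - 1)/r = 1.0
Balance = $36,850.00 * 1.1024 - $14,880.58 * 1.0
Balance = $25,742.86

$25,742.86


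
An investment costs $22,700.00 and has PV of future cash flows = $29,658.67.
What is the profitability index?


Formula: PI = PV(cash flows) / initial investment
Substituting: PI = $29,658.67 / $22,700.00
PI = 1.3065

1.3065


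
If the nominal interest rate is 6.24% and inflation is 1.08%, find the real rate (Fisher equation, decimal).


Formula: (1 + r_real) = (1 + r_nom) / (1 + inflation)
Substituting: (1 + r_real) = 1.0624 / 1.0108
(1 + r_real) = 1.051049
r_real = 1.051049 - 1 = 0.051049

0.051049


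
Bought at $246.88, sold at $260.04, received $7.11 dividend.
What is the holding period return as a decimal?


Formula: HPR = (P1 - P0 + D) / P0
Gain: $260.04 - $246.88 + $7.11 = $20.27
HPR = $20.27 / $246.88 = 0.0821

0.0821


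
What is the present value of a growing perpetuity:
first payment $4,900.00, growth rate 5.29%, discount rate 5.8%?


Formula: PV = C / (r - g)
Spread: r - g = 0.058 - 0.0529 = 0.0051
Substituting: PV = $4,900.00 / 0.0051
PV = $960,784.31

$960,784.31


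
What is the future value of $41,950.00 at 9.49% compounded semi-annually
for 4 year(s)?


Formula: FV = P * (1 + r/m)^(m*t)
Period rate: r/m = 0.0949 / 2 = 0.04745
Total periods: m*t = 2 * 4 = 8
Growth factor: (1 + 0.04745)^8 = 1.448993
FV = $41,950.00 * 1.448993 = $60,785.27

$60,785.27


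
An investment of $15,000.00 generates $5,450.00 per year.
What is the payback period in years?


Formula: Payback = investment / annual cash flow
Substituting: Payback = $15,000.00 / $5,450.00
Payback = 2.7523 years

2.7523 years


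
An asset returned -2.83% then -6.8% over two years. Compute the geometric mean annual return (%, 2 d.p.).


Formula: Geometric mean = ((1+r1)*(1+r2))^(1/2) - 1
Product: (1 + -0.0283) * (1 + -0.068) = 0.9717 * 0.932 = 0.905624
Square root: 0.905624^0.5 = 0.951643
Geometric mean = 0.951643 - 1 = -0.048357
As percentage: -4.84%

-4.84%


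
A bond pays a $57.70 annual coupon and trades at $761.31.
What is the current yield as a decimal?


Formula: Current yield = annual coupon / price
Substituting: CY = $57.70 / $761.31
CY = 0.07579

0.07579


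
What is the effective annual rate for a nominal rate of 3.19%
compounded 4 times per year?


Formula: EAR = (1 + r/m)^m - 1
Period rate: r/m = 0.0319 / 4 = 0.007975
Compounding: (1 + 0.007975)^4 = 1.032284
EAR = 1.032284 - 1 = 0.032284

0.032284


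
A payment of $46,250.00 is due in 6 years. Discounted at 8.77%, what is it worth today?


Formula: PV = FV / (1 + r)^n
Substituting: PV = $46,250.00 / (1 + 0.0877)^6
Discount factor: (1.0877)^6 = 1.655979
PV = $46,250.00 / 1.655979 = $27,929.10

$27,929.10


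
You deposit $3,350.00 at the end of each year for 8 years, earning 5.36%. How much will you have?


Formula: FV = PMT * ((1+r)^n - 1) / r
Growth factor: (1 + 0.0536)^8 = 1.51847
Numerator: 1.51847 - 1 = 0.51847
FV = $3,350.00 * 0.51847 / 0.0536 = $32,404.35

$32,404.35


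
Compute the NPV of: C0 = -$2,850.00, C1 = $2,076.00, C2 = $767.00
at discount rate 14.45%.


Formula: NPV = C0 + C1/(1+r) + C2/(1+r)^2
Discount C1: $2,076.00 / (1 + 0.1445) = $1,813.89
Discount C2: $767.00 / (1 + 0.1445)^2 = $585.55
NPV = -$2,850.00 + $1,813.89 + $585.55 = -$450.56

-$450.56


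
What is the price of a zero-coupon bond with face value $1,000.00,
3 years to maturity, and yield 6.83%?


Formula: Price = FV / (1 + r)^n
Substituting: Price = $1,000.00 / (1 + 0.0683)^3
Discount factor: (1.0683)^3 = 1.219213
Price = $1,000.00 / 1.219213 = $820.20

$820.20


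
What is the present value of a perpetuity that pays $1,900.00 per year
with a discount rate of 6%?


Formula: PV = C / r
Substituting: PV = $1,900.00 / 0.06
PV = $31,666.67

$31,666.67


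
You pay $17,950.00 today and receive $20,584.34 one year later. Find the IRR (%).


Formula: IRR = C1/C0 - 1
Substituting: IRR = $20,584.34 / $17,950.00 - 1
Ratio: 1.14676 - 1 = 0.14676
IRR = 14.676%

14.676%


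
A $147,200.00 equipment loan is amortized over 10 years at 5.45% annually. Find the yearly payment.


Formula: PMT = PV * r / (1 - (1+r)^(-n))
Denominator: 1 - (1 + 0.0545)^(-10) = 0.411788
Numerator: $147,200.00 * 0.0545 = 8022.4
PMT = 8022.4 / 0.411788 = $19,481.89

$19,481.89


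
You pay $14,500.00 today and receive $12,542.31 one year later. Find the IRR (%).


Formula: IRR = C1/C0 - 1
Substituting: IRR = $12,542.31 / $14,500.00 - 1
Ratio: 0.864987 - 1 = -0.135013
IRR = -13.5013%

-13.5013%


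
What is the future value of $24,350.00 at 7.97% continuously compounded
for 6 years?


Formula: FV = P * e^(r*t)
Exponent: r*t = 0.0797 * 6 = 0.4782
e^(0.4782) = 1.613168
FV = $24,350.00 * 1.613168 = $39,280.64

$39,280.64


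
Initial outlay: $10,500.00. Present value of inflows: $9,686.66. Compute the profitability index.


Formula: PI = PV(cash flows) / initial investment
Substituting: PI = $9,686.66 / $10,500.00
PI = 0.9225

0.9225


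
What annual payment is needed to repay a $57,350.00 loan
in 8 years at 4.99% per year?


Formula: PMT = PV * r / (1 - (1+r)^(-n))
Denominator: 1 - (1 + 0.0499)^(-8) = 0.322645
Numerator: $57,350.00 * 0.0499 = 2861.765
PMT = 2861.765 / 0.322645 = $8,869.71

$8,869.71


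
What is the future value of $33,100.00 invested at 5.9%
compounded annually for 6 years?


Formula: FV = P * (1 + r)^n
Substituting: FV = $33,100.00 * (1 + 0.059)^6
Growth factor: (1.059)^6 = 1.410509
FV = $33,100.00 * 1.410509 = $46,687.84

$46,687.84


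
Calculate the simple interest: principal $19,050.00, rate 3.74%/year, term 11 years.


Formula: I = P * r * t
Substituting: I = $19,050.00 * 0.0374 * 11
Step: I = $19,050.00 * 0.4114
I = $7,837.17

$7,837.17


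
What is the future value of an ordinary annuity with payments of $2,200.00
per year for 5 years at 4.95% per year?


Formula: FV = PMT * ((1+r)^n - 1) / r
Growth factor: (1 + 0.0495)^5 = 1.273246
Numerator: 1.273246 - 1 = 0.273246
FV = $2,200.00 * 0.273246 / 0.0495 = $12,144.25

$12,144.25


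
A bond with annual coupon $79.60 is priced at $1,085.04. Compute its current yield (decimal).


Formula: Current yield = annual coupon / price
Substituting: CY = $79.60 / $1,085.04
CY = 0.073361

0.073361


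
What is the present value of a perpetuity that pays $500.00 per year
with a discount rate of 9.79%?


Formula: PV = C / r
Substituting: PV = $500.00 / 0.0979
PV = $5,107.25

$5,107.25


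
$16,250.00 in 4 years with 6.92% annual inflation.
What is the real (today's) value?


Formula: Real value = nominal / (1 + inflation)^years
Price level: (1 + 0.0692)^4 = 1.30688
Real value = $16,250.00 / 1.30688 = $12,434.19

$12,434.19


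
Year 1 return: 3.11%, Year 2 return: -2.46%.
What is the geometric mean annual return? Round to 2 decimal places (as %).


Formula: Geometric mean = ((1+r1)*(1+r2))^(1/2) - 1
Product: (1 + 0.0311) * (1 + -0.0246) = 1.0311 * 0.9754 = 1.005735
Square root: 1.005735^0.5 = 1.002863
Geometric mean = 1.002863 - 1 = 0.002863
As percentage: 0.29%

0.29%


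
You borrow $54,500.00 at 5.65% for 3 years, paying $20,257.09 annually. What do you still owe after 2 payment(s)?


Formula: Balance = PV*(1+r)^k - PMT*((1+r)^k - 1)/r
Growth: (1 + 0.0565)^2 = 1.116192
Accumulated factor: ((1+r)^k - 1)/r = 2.0565
Balance = $54,500.00 * 1.116192 - $20,257.09 * 2.0565
Balance = $19,173.77

$19,173.77


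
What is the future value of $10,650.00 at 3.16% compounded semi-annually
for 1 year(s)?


Formula: FV = P * (1 + r/m)^(m*t)
Period rate: r/m = 0.0316 / 2 = 0.0158
Total periods: m*t = 2 * 1 = 2
Growth factor: (1 + 0.0158)^2 = 1.03185
FV = $10,650.00 * 1.03185 = $10,989.20

$10,989.20


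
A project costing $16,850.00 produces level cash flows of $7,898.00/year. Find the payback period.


Formula: Payback = investment / annual cash flow
Substituting: Payback = $16,850.00 / $7,898.00
Payback = 2.1335 years

2.1335 years


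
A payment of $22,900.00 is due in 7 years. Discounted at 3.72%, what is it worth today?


Formula: PV = FV / (1 + r)^n
Substituting: PV = $22,900.00 / (1 + 0.0372)^7
Discount factor: (1.0372)^7 = 1.291331
PV = $22,900.00 / 1.291331 = $17,733.64

$17,733.64


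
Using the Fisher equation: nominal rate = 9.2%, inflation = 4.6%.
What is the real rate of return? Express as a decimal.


Formula: (1 + r_real) = (1 + r_nom) / (1 + inflation)
Substituting: (1 + r_real) = 1.092 / 1.046
(1 + r_real) = 1.043977
r_real = 1.043977 - 1 = 0.043977

0.043977


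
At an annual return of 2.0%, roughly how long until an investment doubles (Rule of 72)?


Formula: Years ≈ 72 / r
Substituting: Years ≈ 72 / 2.0
Years ≈ 36.0

36.0 years


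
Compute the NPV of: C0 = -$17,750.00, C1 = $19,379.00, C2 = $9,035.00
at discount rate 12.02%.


Formula: NPV = C0 + C1/(1+r) + C2/(1+r)^2
Discount C1: $19,379.00 / (1 + 0.1202) = $17,299.59
Discount C2: $9,035.00 / (1 + 0.1202)^2 = $7,200.07
NPV = -$17,750.00 + $17,299.59 + $7,200.07 = $6,749.66

$6,749.66


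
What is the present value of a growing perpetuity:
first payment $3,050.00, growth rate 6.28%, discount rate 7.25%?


Formula: PV = C / (r - g)
Spread: r - g = 0.0725 - 0.0628 = 0.0097
Substituting: PV = $3,050.00 / 0.0097
PV = $314,432.99

$314,432.99


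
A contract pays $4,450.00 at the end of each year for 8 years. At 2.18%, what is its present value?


Formula: PV = PMT * (1 - (1+r)^(-n)) / r
Discount factor: (1 + 0.0218)^(-8) = 0.841536
Bracket: 1 - 0.841536 = 0.158464
PV = $4,450.00 * 0.158464 / 0.0218 = $32,346.96

$32,346.96


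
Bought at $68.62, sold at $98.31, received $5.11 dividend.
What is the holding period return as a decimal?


Formula: HPR = (P1 - P0 + D) / P0
Gain: $98.31 - $68.62 + $5.11 = $34.80
HPR = $34.80 / $68.62 = 0.5071

0.5071


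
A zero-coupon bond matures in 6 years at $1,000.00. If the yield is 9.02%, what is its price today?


Formula: Price = FV / (1 + r)^n
Substituting: Price = $1,000.00 / (1 + 0.0902)^6
Discount factor: (1.0902)^6 = 1.678947
Price = $1,000.00 / 1.678947 = $595.61

$595.61


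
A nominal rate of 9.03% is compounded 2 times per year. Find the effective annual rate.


Formula: EAR = (1 + r/m)^m - 1
Period rate: r/m = 0.0903 / 2 = 0.04515
Compounding: (1 + 0.04515)^2 = 1.092339
EAR = 1.092339 - 1 = 0.092339

0.092339


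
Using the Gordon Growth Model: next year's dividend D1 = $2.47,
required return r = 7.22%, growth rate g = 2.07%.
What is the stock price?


Formula: P = D1 / (r - g)
Spread: r - g = 0.0722 - 0.0207 = 0.0515
Substituting: P = $2.47 / 0.0515
P = $47.96

$47.96


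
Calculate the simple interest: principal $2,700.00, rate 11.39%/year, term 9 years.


Formula: I = P * r * t
Substituting: I = $2,700.00 * 0.1139 * 9
Step: I = $2,700.00 * 1.0251
I = $2,767.77

$2,767.77


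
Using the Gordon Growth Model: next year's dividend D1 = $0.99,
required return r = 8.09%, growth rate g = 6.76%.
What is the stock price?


Formula: P = D1 / (r - g)
Spread: r - g = 0.0809 - 0.0676 = 0.0133
Substituting: P = $0.99 / 0.0133
P = $74.44

$74.44


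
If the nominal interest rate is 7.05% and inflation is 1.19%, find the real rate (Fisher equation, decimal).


Formula: (1 + r_real) = (1 + r_nom) / (1 + inflation)
Substituting: (1 + r_real) = 1.0705 / 1.0119
(1 + r_real) = 1.057911
r_real = 1.057911 - 1 = 0.057911

0.057911


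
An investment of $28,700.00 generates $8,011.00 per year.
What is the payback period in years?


Formula: Payback = investment / annual cash flow
Substituting: Payback = $28,700.00 / $8,011.00
Payback = 3.5826 years

3.5826 years


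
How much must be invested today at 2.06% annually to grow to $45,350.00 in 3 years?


Formula: PV = FV / (1 + r)^n
Substituting: PV = $45,350.00 / (1 + 0.0206)^3
Discount factor: (1.0206)^3 = 1.063082
PV = $45,350.00 / 1.063082 = $42,658.99

$42,658.99
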